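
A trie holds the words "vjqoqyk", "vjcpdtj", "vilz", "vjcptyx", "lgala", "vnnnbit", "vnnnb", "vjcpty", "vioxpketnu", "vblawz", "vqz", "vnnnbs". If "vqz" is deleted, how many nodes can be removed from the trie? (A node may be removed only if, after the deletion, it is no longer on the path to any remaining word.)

2

A node on "vqz"'s path can go only if nothing else ends at it or branches off below it.
The suffix "qz" (2 nodes) is used only by "vqz"; the node for "v" still has the child "j", so pruning stops there.
Nodes removed: 2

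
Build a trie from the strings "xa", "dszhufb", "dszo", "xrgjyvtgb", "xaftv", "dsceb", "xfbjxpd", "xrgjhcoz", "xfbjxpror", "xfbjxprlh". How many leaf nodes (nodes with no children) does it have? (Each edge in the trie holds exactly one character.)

9

A leaf is a node with no children — equivalently, the end of a word that is not a proper prefix of any other stored word.
Those words: "dsceb", "dszhufb", "dszo", "xaftv", "xfbjxpd", "xfbjxprlh", "xfbjxpror", "xrgjhcoz", "xrgjyvtgb"
Leaf count: 9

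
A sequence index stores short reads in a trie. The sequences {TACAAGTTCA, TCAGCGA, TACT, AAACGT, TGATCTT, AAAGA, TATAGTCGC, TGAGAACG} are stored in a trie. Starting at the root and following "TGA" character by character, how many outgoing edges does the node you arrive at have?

2

The children of the "TGA" node are the distinct next characters among strings starting with "TGA".
Characters that immediately follow "TGA" among the stored strings: {G, T}.
That node has 2 child edges.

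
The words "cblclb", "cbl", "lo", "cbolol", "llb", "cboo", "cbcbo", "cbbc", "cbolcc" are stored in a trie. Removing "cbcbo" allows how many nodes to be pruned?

3

A node on "cbcbo"'s path can go only if nothing else ends at it or branches off below it.
The suffix "cbo" (3 nodes) is used only by "cbcbo"; the node for "cb" still has the child "l", so pruning stops there.
Nodes removed: 3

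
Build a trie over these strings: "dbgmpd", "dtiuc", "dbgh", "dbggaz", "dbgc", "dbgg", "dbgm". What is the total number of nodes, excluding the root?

Count nodes per top-level branch (shared prefixes stored once):
  'd'-branch (dbgc, dbgg, dbggaz, dbgh, dbgm, dbgmpd, dtiuc): 15 nodes
Sum: 15

15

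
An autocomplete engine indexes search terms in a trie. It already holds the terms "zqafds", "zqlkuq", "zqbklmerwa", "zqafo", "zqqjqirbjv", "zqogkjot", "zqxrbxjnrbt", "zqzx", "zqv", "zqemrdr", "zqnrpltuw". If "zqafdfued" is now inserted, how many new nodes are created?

4

The longest prefix of "zqafdfued" already in the trie is "zqafd" (length 5).
So 9 − 5 = 4 new nodes.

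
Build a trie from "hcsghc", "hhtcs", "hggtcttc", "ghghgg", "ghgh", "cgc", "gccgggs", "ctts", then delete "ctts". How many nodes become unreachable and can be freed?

3

After clearing the end-marker at "ctts", prune upward until reaching a node still needed by another word.
The suffix "tts" (3 nodes) is used only by "ctts"; the node for "c" still has the child "g", so pruning stops there.
Nodes removed: 3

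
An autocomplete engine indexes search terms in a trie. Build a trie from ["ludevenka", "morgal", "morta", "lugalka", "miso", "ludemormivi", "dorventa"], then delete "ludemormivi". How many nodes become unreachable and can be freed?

7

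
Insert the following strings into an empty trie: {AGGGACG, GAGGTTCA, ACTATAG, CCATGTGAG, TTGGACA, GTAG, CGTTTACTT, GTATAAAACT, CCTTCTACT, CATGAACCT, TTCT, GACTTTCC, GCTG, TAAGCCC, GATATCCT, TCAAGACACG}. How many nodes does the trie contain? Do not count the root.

Insert word by word; a character creates a node only if that edge doesn't already exist:
  "AGGGACG" → 7 new (A, G, G, G, A, C, G)
  "GAGGTTCA" → 8 new (G, A, G, G, T, T, C, A)
  "ACTATAG" → prefix "A" already present; 6 new (C, T, A, T, A, G)
  "CCATGTGAG" → 9 new (C, C, A, T, G, T, G, A, G)
  "TTGGACA" → 7 new (T, T, G, G, A, C, A)
  "GTAG" → prefix "G" already present; 3 new (T, A, G)
  "CGTTTACTT" → prefix "C" already present; 8 new (G, T, T, T, A, C, T, T)
  "GTATAAAACT" → prefix "GTA" already present; 7 new (T, A, A, A, A, C, T)
  "CCTTCTACT" → prefix "CC" already present; 7 new (T, T, C, T, A, C, T)
  "CATGAACCT" → prefix "C" already present; 8 new (A, T, G, A, A, C, C, T)
  "TTCT" → prefix "TT" already present; 2 new (C, T)
  "GACTTTCC" → prefix "GA" already present; 6 new (C, T, T, T, C, C)
  "GCTG" → prefix "G" already present; 3 new (C, T, G)
  "TAAGCCC" → prefix "T" already present; 6 new (A, A, G, C, C, C)
  "GATATCCT" → prefix "GA" already present; 6 new (T, A, T, C, C, T)
  "TCAAGACACG" → prefix "T" already present; 9 new (C, A, A, G, A, C, A, C, G)
Total nodes = 7 + 8 + 6 + 9 + 7 + 3 + 8 + 7 + 7 + 8 + 2 + 6 + 3 + 6 + 6 + 9 = 102

102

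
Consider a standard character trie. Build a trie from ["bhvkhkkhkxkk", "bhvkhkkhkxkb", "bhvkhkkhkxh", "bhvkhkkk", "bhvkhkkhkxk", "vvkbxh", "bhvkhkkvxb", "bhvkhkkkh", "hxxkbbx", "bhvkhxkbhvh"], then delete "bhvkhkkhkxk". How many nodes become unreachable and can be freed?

Walk "bhvkhkkhkxk" from the leaf back toward the root, removing each node that no remaining word uses.
Every node on "bhvkhkkhkxk" is still needed (e.g. by "bhvkhkkhkxkk"), so nothing is freed.
Nodes removed: 0

0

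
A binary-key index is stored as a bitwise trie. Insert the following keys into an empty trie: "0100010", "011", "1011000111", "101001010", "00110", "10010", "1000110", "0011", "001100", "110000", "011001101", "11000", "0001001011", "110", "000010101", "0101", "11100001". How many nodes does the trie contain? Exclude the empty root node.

Trace insertions, counting only characters that open a new branch:
  "0100010" → 7 new (0, 1, 0, 0, 0, 1, 0)
  "011" → prefix "01" already present; 1 new (1)
  "1011000111" → 10 new (1, 0, 1, 1, 0, 0, 0, 1, 1, 1)
  "101001010" → prefix "101" already present; 6 new (0, 0, 1, 0, 1, 0)
  "00110" → prefix "0" already present; 4 new (0, 1, 1, 0)
  "10010" → prefix "10" already present; 3 new (0, 1, 0)
  "1000110" → prefix "100" already present; 4 new (0, 1, 1, 0)
  "0011" → prefix "0011" already present; 0 new (none)
  "001100" → prefix "00110" already present; 1 new (0)
  "110000" → prefix "1" already present; 5 new (1, 0, 0, 0, 0)
  "011001101" → prefix "011" already present; 6 new (0, 0, 1, 1, 0, 1)
  "11000" → prefix "11000" already present; 0 new (none)
  "0001001011" → prefix "00" already present; 8 new (0, 1, 0, 0, 1, 0, 1, 1)
  "110" → prefix "110" already present; 0 new (none)
  "000010101" → prefix "000" already present; 6 new (0, 1, 0, 1, 0, 1)
  "0101" → prefix "010" already present; 1 new (1)
  "11100001" → prefix "11" already present; 6 new (1, 0, 0, 0, 0, 1)
Total nodes = 7 + 1 + 10 + 6 + 4 + 3 + 4 + 0 + 1 + 5 + 6 + 0 + 8 + 0 + 6 + 1 + 6 = 68

68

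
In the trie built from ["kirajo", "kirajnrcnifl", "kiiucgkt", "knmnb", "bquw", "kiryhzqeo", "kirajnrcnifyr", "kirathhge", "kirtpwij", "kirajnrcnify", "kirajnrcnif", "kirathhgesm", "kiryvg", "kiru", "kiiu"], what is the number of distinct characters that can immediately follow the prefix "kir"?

The children of the "kir" node are the distinct next characters among strings starting with "kir".
Characters that immediately follow "kir" among the stored strings: {a, t, u, y}.
That node has 4 child edges.

4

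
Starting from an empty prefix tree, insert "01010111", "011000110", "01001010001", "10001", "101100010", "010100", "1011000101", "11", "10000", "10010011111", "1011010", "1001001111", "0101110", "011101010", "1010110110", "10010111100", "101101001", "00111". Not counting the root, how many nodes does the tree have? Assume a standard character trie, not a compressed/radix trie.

Insert word by word; a character creates a node only if that edge doesn't already exist:
  "01010111" → 8 new (0, 1, 0, 1, 0, 1, 1, 1)
  "011000110" → prefix "01" already present; 7 new (1, 0, 0, 0, 1, 1, 0)
  "01001010001" → prefix "010" already present; 8 new (0, 1, 0, 1, 0, 0, 0, 1)
  "10001" → 5 new (1, 0, 0, 0, 1)
  "101100010" → prefix "10" already present; 7 new (1, 1, 0, 0, 0, 1, 0)
  "010100" → prefix "01010" already present; 1 new (0)
  "1011000101" → prefix "101100010" already present; 1 new (1)
  "11" → prefix "1" already present; 1 new (1)
  "10000" → prefix "1000" already present; 1 new (0)
  "10010011111" → prefix "100" already present; 8 new (1, 0, 0, 1, 1, 1, 1, 1)
  "1011010" → prefix "10110" already present; 2 new (1, 0)
  "1001001111" → prefix "1001001111" already present; 0 new (none)
  "0101110" → prefix "0101" already present; 3 new (1, 1, 0)
  "011101010" → prefix "011" already present; 6 new (1, 0, 1, 0, 1, 0)
  "1010110110" → prefix "101" already present; 7 new (0, 1, 1, 0, 1, 1, 0)
  "10010111100" → prefix "10010" already present; 6 new (1, 1, 1, 1, 0, 0)
  "101101001" → prefix "1011010" already present; 2 new (0, 1)
  "00111" → prefix "0" already present; 4 new (0, 1, 1, 1)
Total nodes = 8 + 7 + 8 + 5 + 7 + 1 + 1 + 1 + 1 + 8 + 2 + 0 + 3 + 6 + 7 + 6 + 2 + 4 = 77

77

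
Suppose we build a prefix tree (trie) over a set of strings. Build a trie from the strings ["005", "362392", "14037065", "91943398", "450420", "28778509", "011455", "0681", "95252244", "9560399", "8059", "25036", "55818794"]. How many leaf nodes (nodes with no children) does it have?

A leaf is a node with no children — equivalently, the end of a word that is not a proper prefix of any other stored word.
Those words: "005", "011455", "0681", "14037065", "25036", "28778509", "362392", "450420", "55818794", "8059", "91943398", "95252244", "9560399"
Leaf count: 13

13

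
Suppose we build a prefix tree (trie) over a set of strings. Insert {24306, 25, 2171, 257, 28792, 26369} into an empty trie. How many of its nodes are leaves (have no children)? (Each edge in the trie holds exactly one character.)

Leaves are exactly the stored words that no other stored word extends.
Those words: "2171", "24306", "257", "26369", "28792"
Leaf count: 5

5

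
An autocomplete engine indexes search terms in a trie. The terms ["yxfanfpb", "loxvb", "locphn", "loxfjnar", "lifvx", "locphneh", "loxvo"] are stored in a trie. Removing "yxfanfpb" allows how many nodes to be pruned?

8

Walk "yxfanfpb" from the leaf back toward the root, removing each node that no remaining word uses.
No other word shares any prefix with "yxfanfpb", so all 8 of its nodes go.
Nodes removed: 8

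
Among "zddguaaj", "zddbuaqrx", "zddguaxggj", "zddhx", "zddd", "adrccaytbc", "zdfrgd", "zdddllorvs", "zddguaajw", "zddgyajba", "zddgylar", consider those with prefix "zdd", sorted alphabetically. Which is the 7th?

zddgyajba

Filter for "zdd…" and sort: "zddbuaqrx", "zddd", "zdddllorvs", "zddguaaj", "zddguaajw", "zddguaxggj", "zddgyajba", "zddgylar", "zddhx"
Position 7: zddgyajba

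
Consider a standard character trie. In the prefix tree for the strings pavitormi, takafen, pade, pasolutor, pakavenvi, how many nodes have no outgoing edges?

5

A leaf is a node with no children — equivalently, the end of a word that is not a proper prefix of any other stored word.
Those words: "pade", "pakavenvi", "pasolutor", "pavitormi", "takafen"
Leaf count: 5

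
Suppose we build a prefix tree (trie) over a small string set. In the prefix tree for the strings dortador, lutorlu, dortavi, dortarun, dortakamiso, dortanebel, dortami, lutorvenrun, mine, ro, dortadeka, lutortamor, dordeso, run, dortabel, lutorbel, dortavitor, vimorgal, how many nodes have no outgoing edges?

Leaves are exactly the stored words that no other stored word extends.
Those words: "dordeso", "dortabel", "dortadeka", "dortador", "dortakamiso", "dortami", "dortanebel", "dortarun", "dortavitor", "lutorbel", "lutorlu", "lutortamor", "lutorvenrun", "mine", "ro", "run", "vimorgal"
Leaf count: 17

17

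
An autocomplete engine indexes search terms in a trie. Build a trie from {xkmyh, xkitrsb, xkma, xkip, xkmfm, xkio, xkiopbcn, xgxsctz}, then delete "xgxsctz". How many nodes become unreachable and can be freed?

6

After clearing the end-marker at "xgxsctz", prune upward until reaching a node still needed by another word.
The suffix "gxsctz" (6 nodes) is used only by "xgxsctz"; the node for "x" still has the child "k", so pruning stops there.
Nodes removed: 6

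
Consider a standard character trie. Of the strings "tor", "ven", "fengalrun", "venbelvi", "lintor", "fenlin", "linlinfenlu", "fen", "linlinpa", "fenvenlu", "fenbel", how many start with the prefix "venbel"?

Traverse to the node for "venbel", then collect every word in that subtree.
Words under "venbel": venbelvi
Count: 1

1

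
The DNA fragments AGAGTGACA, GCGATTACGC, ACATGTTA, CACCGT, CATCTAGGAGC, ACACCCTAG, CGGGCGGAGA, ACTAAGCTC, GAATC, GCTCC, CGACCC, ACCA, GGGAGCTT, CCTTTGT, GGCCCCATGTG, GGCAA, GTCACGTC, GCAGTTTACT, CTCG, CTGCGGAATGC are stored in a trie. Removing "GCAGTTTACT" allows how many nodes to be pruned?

8

A node on "GCAGTTTACT"'s path can go only if nothing else ends at it or branches off below it.
The suffix "AGTTTACT" (8 nodes) is used only by "GCAGTTTACT"; the node for "GC" still has the child "G", so pruning stops there.
Nodes removed: 8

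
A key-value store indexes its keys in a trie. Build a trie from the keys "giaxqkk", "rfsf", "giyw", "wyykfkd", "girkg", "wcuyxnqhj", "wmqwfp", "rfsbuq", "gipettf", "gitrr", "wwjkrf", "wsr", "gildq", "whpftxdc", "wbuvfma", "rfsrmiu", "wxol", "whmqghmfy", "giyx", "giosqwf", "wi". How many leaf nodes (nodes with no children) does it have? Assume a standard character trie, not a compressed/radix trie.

21

Leaves are exactly the stored words that no other stored word extends.
Those words: "giaxqkk", "gildq", "giosqwf", "gipettf", "girkg", "gitrr", "giyw", "giyx", "rfsbuq", "rfsf", "rfsrmiu", "wbuvfma", "wcuyxnqhj", "whmqghmfy", "whpftxdc", "wi", "wmqwfp", "wsr", "wwjkrf", "wxol", "wyykfkd"
Leaf count: 21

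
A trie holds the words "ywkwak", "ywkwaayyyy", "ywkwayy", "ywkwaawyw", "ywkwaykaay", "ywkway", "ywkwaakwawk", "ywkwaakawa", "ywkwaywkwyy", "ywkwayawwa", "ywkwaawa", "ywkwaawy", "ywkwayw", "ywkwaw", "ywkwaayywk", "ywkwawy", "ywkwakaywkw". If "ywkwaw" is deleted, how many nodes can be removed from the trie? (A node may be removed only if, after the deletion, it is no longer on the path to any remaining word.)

0

Walk "ywkwaw" from the leaf back toward the root, removing each node that no remaining word uses.
Every node on "ywkwaw" is still needed (e.g. by "ywkwawy"), so nothing is freed.
Nodes removed: 0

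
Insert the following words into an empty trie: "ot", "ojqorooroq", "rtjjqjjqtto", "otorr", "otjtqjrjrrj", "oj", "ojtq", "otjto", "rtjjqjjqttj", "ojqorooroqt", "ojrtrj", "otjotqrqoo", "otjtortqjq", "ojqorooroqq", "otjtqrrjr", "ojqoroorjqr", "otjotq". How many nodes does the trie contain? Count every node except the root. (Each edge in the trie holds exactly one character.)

Insert word by word; a character creates a node only if that edge doesn't already exist:
  "ot" → 2 new (o, t)
  "ojqorooroq" → prefix "o" already present; 9 new (j, q, o, r, o, o, r, o, q)
  "rtjjqjjqtto" → 11 new (r, t, j, j, q, j, j, q, t, t, o)
  "otorr" → prefix "ot" already present; 3 new (o, r, r)
  "otjtqjrjrrj" → prefix "ot" already present; 9 new (j, t, q, j, r, j, r, r, j)
  "oj" → prefix "oj" already present; 0 new (none)
  "ojtq" → prefix "oj" already present; 2 new (t, q)
  "otjto" → prefix "otjt" already present; 1 new (o)
  "rtjjqjjqttj" → prefix "rtjjqjjqtt" already present; 1 new (j)
  "ojqorooroqt" → prefix "ojqorooroq" already present; 1 new (t)
  "ojrtrj" → prefix "oj" already present; 4 new (r, t, r, j)
  "otjotqrqoo" → prefix "otj" already present; 7 new (o, t, q, r, q, o, o)
  "otjtortqjq" → prefix "otjto" already present; 5 new (r, t, q, j, q)
  "ojqorooroqq" → prefix "ojqorooroq" already present; 1 new (q)
  "otjtqrrjr" → prefix "otjtq" already present; 4 new (r, r, j, r)
  "ojqoroorjqr" → prefix "ojqoroor" already present; 3 new (j, q, r)
  "otjotq" → prefix "otjotq" already present; 0 new (none)
Total nodes = 2 + 9 + 11 + 3 + 9 + 0 + 2 + 1 + 1 + 1 + 4 + 7 + 5 + 1 + 4 + 3 + 0 = 63

63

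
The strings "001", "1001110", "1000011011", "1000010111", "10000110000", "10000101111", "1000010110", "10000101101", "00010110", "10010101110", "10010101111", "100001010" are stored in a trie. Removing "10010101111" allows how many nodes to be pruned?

1

A node on "10010101111"'s path can go only if nothing else ends at it or branches off below it.
The suffix "1" (1 node) is used only by "10010101111"; the node for "1001010111" still has the child "0", so pruning stops there.
Nodes removed: 1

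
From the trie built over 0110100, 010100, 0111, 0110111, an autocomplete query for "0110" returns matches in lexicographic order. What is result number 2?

Filter for "0110…" and sort: "0110100", "0110111"
Position 2: 0110111

0110111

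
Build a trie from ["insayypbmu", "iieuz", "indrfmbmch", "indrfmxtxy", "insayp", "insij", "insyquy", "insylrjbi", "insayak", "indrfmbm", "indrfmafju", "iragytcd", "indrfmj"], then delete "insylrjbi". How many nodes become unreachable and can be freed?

After clearing the end-marker at "insylrjbi", prune upward until reaching a node still needed by another word.
The suffix "lrjbi" (5 nodes) is used only by "insylrjbi"; the node for "insy" still has the child "q", so pruning stops there.
Nodes removed: 5

5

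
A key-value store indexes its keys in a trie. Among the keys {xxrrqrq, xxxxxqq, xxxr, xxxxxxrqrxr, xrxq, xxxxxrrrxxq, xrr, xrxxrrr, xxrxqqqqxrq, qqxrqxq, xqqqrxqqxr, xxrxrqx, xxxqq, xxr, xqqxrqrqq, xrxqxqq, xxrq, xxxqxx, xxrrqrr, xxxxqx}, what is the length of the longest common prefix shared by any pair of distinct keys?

6

The deepest shared node is where two words last agree before diverging.
e.g. "xxrrqrq" and "xxrrqrr" share the prefix "xxrrqr" of length 6; no pair shares a longer one.
Longest shared-prefix length: 6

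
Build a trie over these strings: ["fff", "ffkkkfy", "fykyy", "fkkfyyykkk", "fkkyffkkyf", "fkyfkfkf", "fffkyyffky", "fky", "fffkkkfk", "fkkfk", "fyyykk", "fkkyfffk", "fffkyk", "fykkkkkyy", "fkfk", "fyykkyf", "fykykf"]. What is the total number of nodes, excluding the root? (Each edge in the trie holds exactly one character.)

67

Insert word by word; a character creates a node only if that edge doesn't already exist:
  "fff" → 3 new (f, f, f)
  "ffkkkfy" → prefix "ff" already present; 5 new (k, k, k, f, y)
  "fykyy" → prefix "f" already present; 4 new (y, k, y, y)
  "fkkfyyykkk" → prefix "f" already present; 9 new (k, k, f, y, y, y, k, k, k)
  "fkkyffkkyf" → prefix "fkk" already present; 7 new (y, f, f, k, k, y, f)
  "fkyfkfkf" → prefix "fk" already present; 6 new (y, f, k, f, k, f)
  "fffkyyffky" → prefix "fff" already present; 7 new (k, y, y, f, f, k, y)
  "fky" → prefix "fky" already present; 0 new (none)
  "fffkkkfk" → prefix "fffk" already present; 4 new (k, k, f, k)
  "fkkfk" → prefix "fkkf" already present; 1 new (k)
  "fyyykk" → prefix "fy" already present; 4 new (y, y, k, k)
  "fkkyfffk" → prefix "fkkyff" already present; 2 new (f, k)
  "fffkyk" → prefix "fffky" already present; 1 new (k)
  "fykkkkkyy" → prefix "fyk" already present; 6 new (k, k, k, k, y, y)
  "fkfk" → prefix "fk" already present; 2 new (f, k)
  "fyykkyf" → prefix "fyy" already present; 4 new (k, k, y, f)
  "fykykf" → prefix "fyky" already present; 2 new (k, f)
Total nodes = 3 + 5 + 4 + 9 + 7 + 6 + 7 + 0 + 4 + 1 + 4 + 2 + 1 + 6 + 2 + 4 + 2 = 67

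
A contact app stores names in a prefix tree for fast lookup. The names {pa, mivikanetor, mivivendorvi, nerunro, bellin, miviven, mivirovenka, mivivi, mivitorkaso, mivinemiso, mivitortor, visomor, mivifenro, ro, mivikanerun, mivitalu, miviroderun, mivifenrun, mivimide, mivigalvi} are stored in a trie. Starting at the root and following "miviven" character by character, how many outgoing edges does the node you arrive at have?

The children of the "miviven" node are the distinct next characters among strings starting with "miviven".
Characters that immediately follow "miviven" among the stored strings: {d}.
That node has 1 child edge.

1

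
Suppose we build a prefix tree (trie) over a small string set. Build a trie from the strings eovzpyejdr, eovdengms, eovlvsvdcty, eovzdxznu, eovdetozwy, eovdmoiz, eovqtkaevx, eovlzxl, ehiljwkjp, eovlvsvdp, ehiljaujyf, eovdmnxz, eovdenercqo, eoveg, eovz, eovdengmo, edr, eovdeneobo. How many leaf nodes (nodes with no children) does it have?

17

Leaves are exactly the stored words that no other stored word extends.
Those words: "edr", "ehiljaujyf", "ehiljwkjp", "eovdeneobo", "eovdenercqo", "eovdengmo", "eovdengms", "eovdetozwy", "eovdmnxz", "eovdmoiz", "eoveg", "eovlvsvdcty", "eovlvsvdp", "eovlzxl", "eovqtkaevx", "eovzdxznu", "eovzpyejdr"
Leaf count: 17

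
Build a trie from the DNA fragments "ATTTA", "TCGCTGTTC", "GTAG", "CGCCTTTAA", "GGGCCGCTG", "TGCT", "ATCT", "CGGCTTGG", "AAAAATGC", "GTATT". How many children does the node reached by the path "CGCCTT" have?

1

Follow the path "CGCCTT" to its node, then look at its outgoing edges.
Characters that immediately follow "CGCCTT" among the stored strings: {T}.
That node has 1 child edge.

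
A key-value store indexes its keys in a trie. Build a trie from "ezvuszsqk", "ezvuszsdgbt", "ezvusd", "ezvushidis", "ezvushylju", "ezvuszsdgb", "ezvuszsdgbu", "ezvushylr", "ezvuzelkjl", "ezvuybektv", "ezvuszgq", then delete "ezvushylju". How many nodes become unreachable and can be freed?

2

After clearing the end-marker at "ezvushylju", prune upward until reaching a node still needed by another word.
The suffix "ju" (2 nodes) is used only by "ezvushylju"; the node for "ezvushyl" still has the child "r", so pruning stops there.
Nodes removed: 2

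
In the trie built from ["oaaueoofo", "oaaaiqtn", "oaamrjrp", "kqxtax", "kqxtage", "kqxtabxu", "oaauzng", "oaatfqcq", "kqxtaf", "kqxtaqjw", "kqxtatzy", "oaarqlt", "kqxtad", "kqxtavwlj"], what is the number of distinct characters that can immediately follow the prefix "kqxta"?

8

Walk "kqxta" from the root, arriving at one node.
Distinct next characters after "kqxta": b, d, f, g, q, t, v, x.
That node has 8 child edges.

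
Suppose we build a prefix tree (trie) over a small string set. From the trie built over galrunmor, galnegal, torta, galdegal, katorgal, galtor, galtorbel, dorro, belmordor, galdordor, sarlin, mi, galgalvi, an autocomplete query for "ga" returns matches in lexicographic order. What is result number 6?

galtor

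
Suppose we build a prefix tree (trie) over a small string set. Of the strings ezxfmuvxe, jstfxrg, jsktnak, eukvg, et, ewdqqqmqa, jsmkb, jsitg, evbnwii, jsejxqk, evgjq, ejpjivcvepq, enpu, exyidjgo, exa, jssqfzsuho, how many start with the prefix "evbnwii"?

1

Filter for entries beginning with "evbnwii":
Matches: "evbnwii"
Count: 1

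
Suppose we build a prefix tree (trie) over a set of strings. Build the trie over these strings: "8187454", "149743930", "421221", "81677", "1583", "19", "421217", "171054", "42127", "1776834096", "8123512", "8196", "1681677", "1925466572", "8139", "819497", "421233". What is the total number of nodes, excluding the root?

For each word, the new-node count is its length minus the longest prefix already in the trie:
  "8187454" → 7 new (8, 1, 8, 7, 4, 5, 4)
  "149743930" → 9 new (1, 4, 9, 7, 4, 3, 9, 3, 0)
  "421221" → 6 new (4, 2, 1, 2, 2, 1)
  "81677" → prefix "81" already present; 3 new (6, 7, 7)
  "1583" → prefix "1" already present; 3 new (5, 8, 3)
  "19" → prefix "1" already present; 1 new (9)
  "421217" → prefix "4212" already present; 2 new (1, 7)
  "171054" → prefix "1" already present; 5 new (7, 1, 0, 5, 4)
  "42127" → prefix "4212" already present; 1 new (7)
  "1776834096" → prefix "17" already present; 8 new (7, 6, 8, 3, 4, 0, 9, 6)
  "8123512" → prefix "81" already present; 5 new (2, 3, 5, 1, 2)
  "8196" → prefix "81" already present; 2 new (9, 6)
  "1681677" → prefix "1" already present; 6 new (6, 8, 1, 6, 7, 7)
  "1925466572" → prefix "19" already present; 8 new (2, 5, 4, 6, 6, 5, 7, 2)
  "8139" → prefix "81" already present; 2 new (3, 9)
  "819497" → prefix "819" already present; 3 new (4, 9, 7)
  "421233" → prefix "4212" already present; 2 new (3, 3)
Total nodes = 7 + 9 + 6 + 3 + 3 + 1 + 2 + 5 + 1 + 8 + 5 + 2 + 6 + 8 + 2 + 3 + 2 = 73

73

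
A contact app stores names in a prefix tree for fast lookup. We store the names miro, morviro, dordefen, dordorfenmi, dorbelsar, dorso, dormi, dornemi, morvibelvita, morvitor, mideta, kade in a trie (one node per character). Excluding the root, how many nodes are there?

57

Insert word by word; a character creates a node only if that edge doesn't already exist:
  "miro" → 4 new (m, i, r, o)
  "morviro" → prefix "m" already present; 6 new (o, r, v, i, r, o)
  "dordefen" → 8 new (d, o, r, d, e, f, e, n)
  "dordorfenmi" → prefix "dord" already present; 7 new (o, r, f, e, n, m, i)
  "dorbelsar" → prefix "dor" already present; 6 new (b, e, l, s, a, r)
  "dorso" → prefix "dor" already present; 2 new (s, o)
  "dormi" → prefix "dor" already present; 2 new (m, i)
  "dornemi" → prefix "dor" already present; 4 new (n, e, m, i)
  "morvibelvita" → prefix "morvi" already present; 7 new (b, e, l, v, i, t, a)
  "morvitor" → prefix "morvi" already present; 3 new (t, o, r)
  "mideta" → prefix "mi" already present; 4 new (d, e, t, a)
  "kade" → 4 new (k, a, d, e)
Total nodes = 4 + 6 + 8 + 7 + 6 + 2 + 2 + 4 + 7 + 3 + 4 + 4 = 57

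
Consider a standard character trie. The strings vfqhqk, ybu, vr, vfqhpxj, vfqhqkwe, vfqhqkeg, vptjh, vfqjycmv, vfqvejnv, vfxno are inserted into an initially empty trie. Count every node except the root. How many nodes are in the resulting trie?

34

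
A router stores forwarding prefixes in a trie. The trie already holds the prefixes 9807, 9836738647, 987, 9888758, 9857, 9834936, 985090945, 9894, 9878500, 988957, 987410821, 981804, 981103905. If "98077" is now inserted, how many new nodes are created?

The longest prefix of "98077" already in the trie is "9807" (length 4).
New nodes needed: |"98077"| − 4 = 5 − 4 = 1.

1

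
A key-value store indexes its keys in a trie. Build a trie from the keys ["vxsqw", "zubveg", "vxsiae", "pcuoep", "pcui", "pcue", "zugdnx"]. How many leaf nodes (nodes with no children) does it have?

7

A leaf is a node with no children — equivalently, the end of a word that is not a proper prefix of any other stored word.
Those words: "pcue", "pcui", "pcuoep", "vxsiae", "vxsqw", "zubveg", "zugdnx"
Leaf count: 7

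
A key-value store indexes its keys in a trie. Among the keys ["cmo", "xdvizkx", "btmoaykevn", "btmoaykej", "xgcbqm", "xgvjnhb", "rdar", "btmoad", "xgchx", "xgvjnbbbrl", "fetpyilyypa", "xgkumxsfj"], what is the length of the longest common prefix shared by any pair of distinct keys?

8

Look for the deepest trie node that still has at least two words in its subtree.
"btmoaykej" and "btmoaykevn" agree on "btmoayke" (8 characters) before diverging; nothing deeper is shared.
Longest shared-prefix length: 8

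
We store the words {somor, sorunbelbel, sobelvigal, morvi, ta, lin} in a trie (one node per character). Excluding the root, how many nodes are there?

32

For each word, the new-node count is its length minus the longest prefix already in the trie:
  "somor" → 5 new (s, o, m, o, r)
  "sorunbelbel" → prefix "so" already present; 9 new (r, u, n, b, e, l, b, e, l)
  "sobelvigal" → prefix "so" already present; 8 new (b, e, l, v, i, g, a, l)
  "morvi" → 5 new (m, o, r, v, i)
  "ta" → 2 new (t, a)
  "lin" → 3 new (l, i, n)
Total nodes = 5 + 9 + 8 + 5 + 2 + 3 = 32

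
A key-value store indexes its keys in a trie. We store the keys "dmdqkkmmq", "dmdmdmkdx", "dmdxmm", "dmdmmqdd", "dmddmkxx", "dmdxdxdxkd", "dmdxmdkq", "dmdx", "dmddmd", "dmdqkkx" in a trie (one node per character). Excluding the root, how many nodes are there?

38

For each word, the new-node count is its length minus the longest prefix already in the trie:
  "dmdqkkmmq" → 9 new (d, m, d, q, k, k, m, m, q)
  "dmdmdmkdx" → prefix "dmd" already present; 6 new (m, d, m, k, d, x)
  "dmdxmm" → prefix "dmd" already present; 3 new (x, m, m)
  "dmdmmqdd" → prefix "dmdm" already present; 4 new (m, q, d, d)
  "dmddmkxx" → prefix "dmd" already present; 5 new (d, m, k, x, x)
  "dmdxdxdxkd" → prefix "dmdx" already present; 6 new (d, x, d, x, k, d)
  "dmdxmdkq" → prefix "dmdxm" already present; 3 new (d, k, q)
  "dmdx" → prefix "dmdx" already present; 0 new (none)
  "dmddmd" → prefix "dmddm" already present; 1 new (d)
  "dmdqkkx" → prefix "dmdqkk" already present; 1 new (x)
Total nodes = 9 + 6 + 3 + 4 + 5 + 6 + 3 + 0 + 1 + 1 = 38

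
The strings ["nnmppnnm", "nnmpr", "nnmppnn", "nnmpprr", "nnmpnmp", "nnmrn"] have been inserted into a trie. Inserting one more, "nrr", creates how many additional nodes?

2

"n" is already a path in the trie; the remaining "rr" must be added.
So 3 − 1 = 2 new nodes.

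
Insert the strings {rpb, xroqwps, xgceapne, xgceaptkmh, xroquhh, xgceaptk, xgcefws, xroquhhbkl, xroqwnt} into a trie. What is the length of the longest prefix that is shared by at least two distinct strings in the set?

8

The deepest shared node is where two words last agree before diverging.
e.g. "xgceaptk" and "xgceaptkmh" share the prefix "xgceaptk" of length 8; no pair shares a longer one.
Longest shared-prefix length: 8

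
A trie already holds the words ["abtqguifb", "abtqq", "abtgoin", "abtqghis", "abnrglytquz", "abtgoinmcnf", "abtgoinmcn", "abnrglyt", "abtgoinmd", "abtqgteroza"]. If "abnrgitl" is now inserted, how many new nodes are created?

3

Walking "abnrgitl" from the root, the first 5 characters ("abnrg") follow existing edges; "i" is the first miss.
So 8 − 5 = 3 new nodes.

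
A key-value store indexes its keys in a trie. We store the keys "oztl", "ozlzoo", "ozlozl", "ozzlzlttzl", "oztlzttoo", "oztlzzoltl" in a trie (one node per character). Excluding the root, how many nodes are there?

29

For each word, the new-node count is its length minus the longest prefix already in the trie:
  "oztl" → 4 new (o, z, t, l)
  "ozlzoo" → prefix "oz" already present; 4 new (l, z, o, o)
  "ozlozl" → prefix "ozl" already present; 3 new (o, z, l)
  "ozzlzlttzl" → prefix "oz" already present; 8 new (z, l, z, l, t, t, z, l)
  "oztlzttoo" → prefix "oztl" already present; 5 new (z, t, t, o, o)
  "oztlzzoltl" → prefix "oztlz" already present; 5 new (z, o, l, t, l)
Total nodes = 4 + 4 + 3 + 8 + 5 + 5 = 29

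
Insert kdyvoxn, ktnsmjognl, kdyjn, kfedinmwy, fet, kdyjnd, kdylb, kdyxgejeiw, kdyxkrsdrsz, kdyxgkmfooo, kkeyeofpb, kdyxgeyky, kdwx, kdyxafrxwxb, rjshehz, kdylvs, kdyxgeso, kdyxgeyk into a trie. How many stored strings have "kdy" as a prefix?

12

Walk to "kdy"; the words in its subtree are exactly those with that prefix.
Words under "kdy": kdyjn, kdyjnd, kdylb, kdylvs, kdyvoxn, kdyxafrxwxb, kdyxgejeiw, kdyxgeso, kdyxgeyk, kdyxgeyky, kdyxgkmfooo, kdyxkrsdrsz
Count: 12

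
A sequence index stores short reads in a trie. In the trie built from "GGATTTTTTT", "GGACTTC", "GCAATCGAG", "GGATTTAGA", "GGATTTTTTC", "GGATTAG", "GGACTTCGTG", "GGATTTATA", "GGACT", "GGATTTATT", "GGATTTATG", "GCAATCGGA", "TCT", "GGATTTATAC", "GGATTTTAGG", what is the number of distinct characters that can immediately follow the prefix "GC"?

1

Follow the path "GC" to its node, then look at its outgoing edges.
Characters that immediately follow "GC" among the stored strings: {A}.
That node has 1 child edge.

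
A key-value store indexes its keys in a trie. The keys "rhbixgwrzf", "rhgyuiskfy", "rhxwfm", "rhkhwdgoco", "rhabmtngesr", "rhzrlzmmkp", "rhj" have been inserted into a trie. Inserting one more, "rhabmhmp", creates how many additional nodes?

3

Walking "rhabmhmp" from the root, the first 5 characters ("rhabm") follow existing edges; "h" is the first miss.
New nodes needed: |"rhabmhmp"| − 5 = 8 − 5 = 3.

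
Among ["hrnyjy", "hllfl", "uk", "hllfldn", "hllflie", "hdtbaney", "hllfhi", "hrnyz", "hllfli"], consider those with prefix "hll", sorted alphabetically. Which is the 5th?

DFS of the "hll" subtree visits, in order: "hllfhi", "hllfl", "hllfldn", "hllfli", "hllflie"
The 5th is hllflie.

hllflie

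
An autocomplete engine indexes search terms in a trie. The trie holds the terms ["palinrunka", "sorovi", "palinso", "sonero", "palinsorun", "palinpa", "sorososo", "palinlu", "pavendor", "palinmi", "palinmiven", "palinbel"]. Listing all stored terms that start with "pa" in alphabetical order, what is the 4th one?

Words with prefix "pa", in lexicographic order: "palinbel", "palinlu", "palinmi", "palinmiven", "palinpa", "palinrunka", "palinso", "palinsorun", "pavendor"
The 4th is palinmiven.

palinmiven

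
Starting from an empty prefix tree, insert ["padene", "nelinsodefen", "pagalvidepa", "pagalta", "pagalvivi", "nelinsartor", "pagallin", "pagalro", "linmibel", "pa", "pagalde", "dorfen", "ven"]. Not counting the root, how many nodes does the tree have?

Count nodes per top-level branch (shared prefixes stored once):
  'd'-branch (dorfen): 6 nodes
  'l'-branch (linmibel): 8 nodes
  'n'-branch (nelinsartor, nelinsodefen): 17 nodes
  'p'-branch (pa, padene, pagalde, pagallin, pagalro, pagalta, pagalvidepa, pagalvivi): 26 nodes
  'v'-branch (ven): 3 nodes
Sum: 60

60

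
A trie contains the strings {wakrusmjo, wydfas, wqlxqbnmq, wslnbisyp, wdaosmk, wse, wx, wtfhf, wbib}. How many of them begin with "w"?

9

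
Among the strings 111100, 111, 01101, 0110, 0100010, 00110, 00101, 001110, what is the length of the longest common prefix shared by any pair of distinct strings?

4

Look for the deepest trie node that still has at least two words in its subtree.
"00110" and "001110" agree on "0011" (4 characters) before diverging; nothing deeper is shared.
Longest shared-prefix length: 4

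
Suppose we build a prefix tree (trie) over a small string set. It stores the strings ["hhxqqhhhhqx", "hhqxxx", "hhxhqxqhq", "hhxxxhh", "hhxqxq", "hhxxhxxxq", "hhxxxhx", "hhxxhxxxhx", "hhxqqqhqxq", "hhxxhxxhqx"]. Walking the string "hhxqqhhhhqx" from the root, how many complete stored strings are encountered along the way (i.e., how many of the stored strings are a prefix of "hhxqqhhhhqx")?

Check each prefix of "hhxqqhhhhqx" against the stored set — each match is an end-marker on the path.
Prefixes of the query that are stored words: "hhxqqhhhhqx"
Count: 1

1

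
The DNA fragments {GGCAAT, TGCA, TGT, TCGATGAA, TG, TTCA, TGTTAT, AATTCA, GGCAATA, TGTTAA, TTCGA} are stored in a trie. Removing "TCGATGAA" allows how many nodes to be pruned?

7

Walk "TCGATGAA" from the leaf back toward the root, removing each node that no remaining word uses.
The suffix "CGATGAA" (7 nodes) is used only by "TCGATGAA"; the node for "T" still has the child "G", so pruning stops there.
Nodes removed: 7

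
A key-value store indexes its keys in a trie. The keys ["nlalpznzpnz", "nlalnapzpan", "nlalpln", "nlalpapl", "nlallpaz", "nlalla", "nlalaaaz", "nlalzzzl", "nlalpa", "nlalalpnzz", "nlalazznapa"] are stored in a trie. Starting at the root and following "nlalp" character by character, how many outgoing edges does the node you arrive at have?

3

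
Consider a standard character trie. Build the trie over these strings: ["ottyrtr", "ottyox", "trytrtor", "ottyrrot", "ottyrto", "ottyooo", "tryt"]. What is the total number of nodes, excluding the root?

Count nodes per top-level branch (shared prefixes stored once):
  'o'-branch (ottyooo, ottyox, ottyrrot, ottyrto, ottyrtr): 15 nodes
  't'-branch (tryt, trytrtor): 8 nodes
Sum: 23

23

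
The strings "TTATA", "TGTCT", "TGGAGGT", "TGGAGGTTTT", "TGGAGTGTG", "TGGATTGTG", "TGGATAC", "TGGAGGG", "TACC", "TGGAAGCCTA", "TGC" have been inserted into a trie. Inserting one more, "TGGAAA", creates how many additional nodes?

1

The longest prefix of "TGGAAA" already in the trie is "TGGAA" (length 5).
New nodes needed: |"TGGAAA"| − 5 = 6 − 5 = 1.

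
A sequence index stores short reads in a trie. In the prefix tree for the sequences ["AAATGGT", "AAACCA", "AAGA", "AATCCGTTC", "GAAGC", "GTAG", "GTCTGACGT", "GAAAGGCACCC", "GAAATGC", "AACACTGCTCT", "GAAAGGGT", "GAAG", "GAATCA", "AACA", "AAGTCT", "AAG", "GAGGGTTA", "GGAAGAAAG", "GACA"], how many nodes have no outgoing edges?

A leaf is a node with no children — equivalently, the end of a word that is not a proper prefix of any other stored word.
Those words: "AAACCA", "AAATGGT", "AACACTGCTCT", "AAGA", "AAGTCT", "AATCCGTTC", "GAAAGGCACCC", "GAAAGGGT", "GAAATGC", "GAAGC", "GAATCA", "GACA", "GAGGGTTA", "GGAAGAAAG", "GTAG", "GTCTGACGT"
Leaf count: 16

16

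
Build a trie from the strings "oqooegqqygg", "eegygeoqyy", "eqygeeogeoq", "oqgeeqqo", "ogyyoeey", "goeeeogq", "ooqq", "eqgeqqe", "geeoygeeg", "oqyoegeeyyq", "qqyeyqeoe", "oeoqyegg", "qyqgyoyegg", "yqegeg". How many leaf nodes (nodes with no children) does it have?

Leaves are exactly the stored words that no other stored word extends.
Those words: "eegygeoqyy", "eqgeqqe", "eqygeeogeoq", "geeoygeeg", "goeeeogq", "oeoqyegg", "ogyyoeey", "ooqq", "oqgeeqqo", "oqooegqqygg", "oqyoegeeyyq", "qqyeyqeoe", "qyqgyoyegg", "yqegeg"
Leaf count: 14

14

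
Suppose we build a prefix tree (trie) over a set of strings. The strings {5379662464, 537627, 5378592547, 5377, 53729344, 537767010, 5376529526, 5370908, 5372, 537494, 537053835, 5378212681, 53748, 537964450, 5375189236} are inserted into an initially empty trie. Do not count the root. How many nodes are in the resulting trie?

Trace insertions, counting only characters that open a new branch:
  "5379662464" → 10 new (5, 3, 7, 9, 6, 6, 2, 4, 6, 4)
  "537627" → prefix "537" already present; 3 new (6, 2, 7)
  "5378592547" → prefix "537" already present; 7 new (8, 5, 9, 2, 5, 4, 7)
  "5377" → prefix "537" already present; 1 new (7)
  "53729344" → prefix "537" already present; 5 new (2, 9, 3, 4, 4)
  "537767010" → prefix "5377" already present; 5 new (6, 7, 0, 1, 0)
  "5376529526" → prefix "5376" already present; 6 new (5, 2, 9, 5, 2, 6)
  "5370908" → prefix "537" already present; 4 new (0, 9, 0, 8)
  "5372" → prefix "5372" already present; 0 new (none)
  "537494" → prefix "537" already present; 3 new (4, 9, 4)
  "537053835" → prefix "5370" already present; 5 new (5, 3, 8, 3, 5)
  "5378212681" → prefix "5378" already present; 6 new (2, 1, 2, 6, 8, 1)
  "53748" → prefix "5374" already present; 1 new (8)
  "537964450" → prefix "53796" already present; 4 new (4, 4, 5, 0)
  "5375189236" → prefix "537" already present; 7 new (5, 1, 8, 9, 2, 3, 6)
Total nodes = 10 + 3 + 7 + 1 + 5 + 5 + 6 + 4 + 0 + 3 + 5 + 6 + 1 + 4 + 7 = 67

67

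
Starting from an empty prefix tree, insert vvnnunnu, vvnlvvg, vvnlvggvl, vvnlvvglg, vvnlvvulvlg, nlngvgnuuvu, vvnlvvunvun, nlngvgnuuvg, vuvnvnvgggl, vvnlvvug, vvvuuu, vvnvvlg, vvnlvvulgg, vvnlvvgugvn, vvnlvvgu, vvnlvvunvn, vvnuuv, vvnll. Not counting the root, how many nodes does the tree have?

For each word, the new-node count is its length minus the longest prefix already in the trie:
  "vvnnunnu" → 8 new (v, v, n, n, u, n, n, u)
  "vvnlvvg" → prefix "vvn" already present; 4 new (l, v, v, g)
  "vvnlvggvl" → prefix "vvnlv" already present; 4 new (g, g, v, l)
  "vvnlvvglg" → prefix "vvnlvvg" already present; 2 new (l, g)
  "vvnlvvulvlg" → prefix "vvnlvv" already present; 5 new (u, l, v, l, g)
  "nlngvgnuuvu" → 11 new (n, l, n, g, v, g, n, u, u, v, u)
  "vvnlvvunvun" → prefix "vvnlvvu" already present; 4 new (n, v, u, n)
  "nlngvgnuuvg" → prefix "nlngvgnuuv" already present; 1 new (g)
  "vuvnvnvgggl" → prefix "v" already present; 10 new (u, v, n, v, n, v, g, g, g, l)
  "vvnlvvug" → prefix "vvnlvvu" already present; 1 new (g)
  "vvvuuu" → prefix "vv" already present; 4 new (v, u, u, u)
  "vvnvvlg" → prefix "vvn" already present; 4 new (v, v, l, g)
  "vvnlvvulgg" → prefix "vvnlvvul" already present; 2 new (g, g)
  "vvnlvvgugvn" → prefix "vvnlvvg" already present; 4 new (u, g, v, n)
  "vvnlvvgu" → prefix "vvnlvvgu" already present; 0 new (none)
  "vvnlvvunvn" → prefix "vvnlvvunv" already present; 1 new (n)
  "vvnuuv" → prefix "vvn" already present; 3 new (u, u, v)
  "vvnll" → prefix "vvnl" already present; 1 new (l)
Total nodes = 8 + 4 + 4 + 2 + 5 + 11 + 4 + 1 + 10 + 1 + 4 + 4 + 2 + 4 + 0 + 1 + 3 + 1 = 69

69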